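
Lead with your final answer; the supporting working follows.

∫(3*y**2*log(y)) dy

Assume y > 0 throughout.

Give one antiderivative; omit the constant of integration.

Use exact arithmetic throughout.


The answer is y**3*log(y) - y**3/3.
Step 1. Integrate ∫(3*y**2*log(y)) dy by parts with u = log(y), dv = (3*y**2) dy, so v = y**3 [assuming y > 0]: now y**3*log(y) + ∫(-y**2) dy.
Step 2. Evaluate the standard form: now y**3*log(y) - y**3/3.
Answer: y**3*log(y) - y**3/3.


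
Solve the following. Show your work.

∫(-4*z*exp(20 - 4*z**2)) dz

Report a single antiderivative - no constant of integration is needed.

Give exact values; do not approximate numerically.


Step 1. Substitute u = z**2 - 5, turning ∫(-4*z*exp(20 - 4*z**2)) dz into ∫(-2*exp(-4*u)) du: now ∫(-2*exp(-4*u)) du.
Step 2. Evaluate the standard form: now exp(-4*u)/2.
Step 3. Substitute back u = z**2 - 5: now exp(20 - 4*z**2)/2.
Answer: exp(20 - 4*z**2)/2.


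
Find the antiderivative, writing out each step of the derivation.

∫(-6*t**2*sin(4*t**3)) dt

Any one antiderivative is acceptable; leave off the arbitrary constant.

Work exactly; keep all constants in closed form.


Step 1. Substitute u = t**3, turning ∫(-6*t**2*sin(4*t**3)) dt into ∫(-2*sin(4*u)) du: now ∫(-2*sin(4*u)) du.
Step 2. Evaluate the standard form: now cos(4*u)/2.
Step 3. Substitute back u = t**3: now cos(4*t**3)/2.
Answer: cos(4*t**3)/2.


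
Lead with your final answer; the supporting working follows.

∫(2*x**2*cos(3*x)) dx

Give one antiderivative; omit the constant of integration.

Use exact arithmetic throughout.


The answer is 2*x**2*sin(3*x)/3 + 4*x*cos(3*x)/9 - 4*sin(3*x)/27.
Step 1. Integrate ∫(2*x**2*cos(3*x)) dx by parts with u = x**2, dv = (2*cos(3*x)) dx, so v = 2*sin(3*x)/3: now 2*x**2*sin(3*x)/3 + ∫(-4*x*sin(3*x)/3) dx.
Step 2. Integrate ∫(-4*x*sin(3*x)/3) dx by parts with u = x, dv = (-4*sin(3*x)/3) dx, so v = 4*cos(3*x)/9: now 2*x**2*sin(3*x)/3 + 4*x*cos(3*x)/9 + ∫(-4*cos(3*x)/9) dx.
Step 3. Evaluate the standard form: now 2*x**2*sin(3*x)/3 + 4*x*cos(3*x)/9 - 4*sin(3*x)/27.
Answer: 2*x**2*sin(3*x)/3 + 4*x*cos(3*x)/9 - 4*sin(3*x)/27.


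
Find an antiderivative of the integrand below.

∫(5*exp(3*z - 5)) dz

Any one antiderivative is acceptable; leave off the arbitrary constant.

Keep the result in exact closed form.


Answer: 5*exp(3*z - 5)/3.


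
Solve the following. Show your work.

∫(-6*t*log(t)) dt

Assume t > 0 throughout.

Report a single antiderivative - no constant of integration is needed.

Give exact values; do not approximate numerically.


Step 1. Integrate ∫(-6*t*log(t)) dt by parts with u = log(t), dv = (-6*t) dt, so v = -3*t**2 [assuming t > 0]: now -3*t**2*log(t) + ∫(3*t) dt.
Step 2. Evaluate the standard form: now -3*t**2*log(t) + 3*t**2/2.
Answer: -3*t**2*log(t) + 3*t**2/2.


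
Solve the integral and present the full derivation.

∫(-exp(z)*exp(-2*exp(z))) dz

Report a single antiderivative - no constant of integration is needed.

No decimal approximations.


Step 1. Substitute u = exp(z), turning ∫(-exp(z)*exp(-2*exp(z))) dz into ∫(-exp(-2*u)) du: now ∫(-exp(-2*u)) du.
Step 2. Evaluate the standard form: now exp(-2*u)/2.
Step 3. Substitute back u = exp(z): now exp(-2*exp(z))/2.
Answer: exp(-2*exp(z))/2.


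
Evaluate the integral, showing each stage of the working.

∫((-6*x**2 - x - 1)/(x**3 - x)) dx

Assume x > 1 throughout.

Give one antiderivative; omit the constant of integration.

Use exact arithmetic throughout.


Step 1. Decompose ∫((-6*x**2 - x - 1)/(x**3 - x)) dx by partial fractions, (-6*x**2 - x - 1)/(x**3 - x) = -3/(x + 1) - 4/(x - 1) + 1/x: now ∫(1/x) dx + ∫(-4/(x - 1)) dx + ∫(-3/(x + 1)) dx.
Step 2. Evaluate the standard form [assuming x > -1]: now -3*log(x + 1) + ∫(1/x) dx + ∫(-4/(x - 1)) dx.
Step 3. Evaluate the standard form [assuming x > 1]: now -4*log(x - 1) - 3*log(x + 1) + ∫(1/x) dx.
Step 4. Evaluate the standard form [assuming x > 0]: now log(x) - 4*log(x - 1) - 3*log(x + 1).
Answer: log(x) - 4*log(x - 1) - 3*log(x + 1).


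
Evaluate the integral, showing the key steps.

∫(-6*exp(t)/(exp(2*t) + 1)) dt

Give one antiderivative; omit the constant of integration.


Step 1. Substitute u = exp(t), turning ∫(-6*exp(t)/(exp(2*t) + 1)) dt into ∫(-6/(u**2 + 1)) du: now ∫(-6/(u**2 + 1)) du.
Step 2. Evaluate the standard form: now -6*atan(u).
Step 3. Substitute back u = exp(t): now -6*atan(exp(t)).
Answer: -6*atan(exp(t)).


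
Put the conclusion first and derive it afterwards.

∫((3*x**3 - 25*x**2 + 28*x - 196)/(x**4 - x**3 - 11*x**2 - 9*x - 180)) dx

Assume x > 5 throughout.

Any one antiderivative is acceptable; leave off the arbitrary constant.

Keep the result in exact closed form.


The answer is -log(x - 5) + 4*log(x + 4) - atan(x/3)/3.
Step 1. Decompose ∫((3*x**3 - 25*x**2 + 28*x - 196)/(x**4 - x**3 - 11*x**2 - 9*x - 180)) dx by partial fractions, (3*x**3 - 25*x**2 + 28*x - 196)/(x**4 - x**3 - 11*x**2 - 9*x - 180) = -1/(x**2 + 9) + 4/(x + 4) - 1/(x - 5): now ∫(-1/(x - 5)) dx + ∫(4/(x + 4)) dx + ∫(-1/(x**2 + 9)) dx.
Step 2. Evaluate the standard form [assuming x > -4]: now 4*log(x + 4) + ∫(-1/(x - 5)) dx + ∫(-1/(x**2 + 9)) dx.
Step 3. Evaluate the standard form [assuming x > 5]: now -log(x - 5) + 4*log(x + 4) + ∫(-1/(x**2 + 9)) dx.
Step 4. Evaluate the standard form: now -log(x - 5) + 4*log(x + 4) - atan(x/3)/3.
Answer: -log(x - 5) + 4*log(x + 4) - atan(x/3)/3.


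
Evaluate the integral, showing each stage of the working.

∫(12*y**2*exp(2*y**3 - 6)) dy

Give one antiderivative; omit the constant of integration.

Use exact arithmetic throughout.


Step 1. Substitute u = y**3 - 3, turning ∫(12*y**2*exp(2*y**3 - 6)) dy into ∫(4*exp(2*u)) du: now ∫(4*exp(2*u)) du.
Step 2. Evaluate the standard form: now 2*exp(2*u).
Step 3. Substitute back u = y**3 - 3: now 2*exp(2*y**3 - 6).
Answer: 2*exp(2*y**3 - 6).


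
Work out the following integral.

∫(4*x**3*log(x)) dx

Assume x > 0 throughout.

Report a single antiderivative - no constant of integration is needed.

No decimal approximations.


Answer: x**4*log(x) - x**4/4.


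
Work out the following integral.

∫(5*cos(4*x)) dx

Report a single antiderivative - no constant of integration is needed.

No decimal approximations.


Answer: 5*sin(4*x)/4.


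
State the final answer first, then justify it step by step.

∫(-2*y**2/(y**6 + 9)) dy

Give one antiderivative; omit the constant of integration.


The answer is -2*atan(y**3/3)/9.
Step 1. Substitute u = y**3, turning ∫(-2*y**2/(y**6 + 9)) dy into ∫(-2/(3*(u**2 + 9))) du: now ∫(-2/(3*(u**2 + 9))) du.
Step 2. Evaluate the standard form: now -2*atan(u/3)/9.
Step 3. Substitute back u = y**3: now -2*atan(y**3/3)/9.
Answer: -2*atan(y**3/3)/9.


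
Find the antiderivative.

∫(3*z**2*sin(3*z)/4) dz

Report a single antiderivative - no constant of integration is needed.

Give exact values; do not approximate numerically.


Answer: -z**2*cos(3*z)/4 + z*sin(3*z)/6 + cos(3*z)/18.


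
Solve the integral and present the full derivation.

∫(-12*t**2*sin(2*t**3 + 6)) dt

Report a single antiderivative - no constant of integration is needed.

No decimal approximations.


Step 1. Substitute u = t**3 + 3, turning ∫(-12*t**2*sin(2*t**3 + 6)) dt into ∫(-4*sin(2*u)) du: now ∫(-4*sin(2*u)) du.
Step 2. Evaluate the standard form: now 2*cos(2*u).
Step 3. Substitute back u = t**3 + 3: now 2*cos(2*t**3 + 6).
Answer: 2*cos(2*t**3 + 6).


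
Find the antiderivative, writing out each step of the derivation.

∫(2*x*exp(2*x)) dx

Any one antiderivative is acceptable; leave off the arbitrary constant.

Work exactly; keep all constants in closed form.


Step 1. Integrate ∫(2*x*exp(2*x)) dx by parts with u = x, dv = (2*exp(2*x)) dx, so v = exp(2*x): now x*exp(2*x) + ∫(-exp(2*x)) dx.
Step 2. Evaluate the standard form: now x*exp(2*x) - exp(2*x)/2.
Answer: x*exp(2*x) - exp(2*x)/2.


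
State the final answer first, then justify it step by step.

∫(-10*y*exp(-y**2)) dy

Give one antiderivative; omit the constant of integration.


The answer is 5*exp(-y**2).
Step 1. Substitute u = y**2, turning ∫(-10*y*exp(-y**2)) dy into ∫(-5*exp(-u)) du: now ∫(-5*exp(-u)) du.
Step 2. Evaluate the standard form: now 5*exp(-u).
Step 3. Substitute back u = y**2: now 5*exp(-y**2).
Answer: 5*exp(-y**2).


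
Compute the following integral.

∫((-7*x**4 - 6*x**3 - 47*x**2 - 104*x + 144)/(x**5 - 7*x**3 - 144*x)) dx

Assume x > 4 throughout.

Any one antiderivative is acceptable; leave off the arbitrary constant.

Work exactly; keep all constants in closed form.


Answer: -log(x) - 4*log(x - 4) - 2*log(x + 4) + 2*atan(x/3)/3.


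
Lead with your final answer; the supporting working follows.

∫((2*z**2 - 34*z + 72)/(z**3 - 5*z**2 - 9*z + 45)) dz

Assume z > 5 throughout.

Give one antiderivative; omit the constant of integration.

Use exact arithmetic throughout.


The answer is -3*log(z - 5) + log(z - 3) + 4*log(z + 3).
Step 1. Decompose ∫((2*z**2 - 34*z + 72)/(z**3 - 5*z**2 - 9*z + 45)) dz by partial fractions, (2*z**2 - 34*z + 72)/(z**3 - 5*z**2 - 9*z + 45) = 4/(z + 3) + 1/(z - 3) - 3/(z - 5): now ∫(-3/(z - 5)) dz + ∫(1/(z - 3)) dz + ∫(4/(z + 3)) dz.
Step 2. Evaluate the standard form [assuming z > -3]: now 4*log(z + 3) + ∫(-3/(z - 5)) dz + ∫(1/(z - 3)) dz.
Step 3. Evaluate the standard form [assuming z > 5]: now -3*log(z - 5) + 4*log(z + 3) + ∫(1/(z - 3)) dz.
Step 4. Evaluate the standard form [assuming z > 3]: now -3*log(z - 5) + log(z - 3) + 4*log(z + 3).
Answer: -3*log(z - 5) + log(z - 3) + 4*log(z + 3).


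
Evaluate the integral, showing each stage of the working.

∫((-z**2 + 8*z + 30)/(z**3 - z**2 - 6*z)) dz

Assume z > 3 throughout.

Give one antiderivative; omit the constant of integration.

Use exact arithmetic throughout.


Step 1. Decompose ∫((-z**2 + 8*z + 30)/(z**3 - z**2 - 6*z)) dz by partial fractions, (-z**2 + 8*z + 30)/(z**3 - z**2 - 6*z) = 1/(z + 2) + 3/(z - 3) - 5/z: now ∫(-5/z) dz + ∫(3/(z - 3)) dz + ∫(1/(z + 2)) dz.
Step 2. Evaluate the standard form [assuming z > -2]: now log(z + 2) + ∫(-5/z) dz + ∫(3/(z - 3)) dz.
Step 3. Evaluate the standard form [assuming z > 0]: now -5*log(z) + log(z + 2) + ∫(3/(z - 3)) dz.
Step 4. Evaluate the standard form [assuming z > 3]: now -5*log(z) + 3*log(z - 3) + log(z + 2).
Answer: -5*log(z) + 3*log(z - 3) + log(z + 2).


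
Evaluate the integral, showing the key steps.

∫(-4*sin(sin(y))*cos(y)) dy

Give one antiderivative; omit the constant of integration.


Step 1. Substitute u = sin(y), turning ∫(-4*sin(sin(y))*cos(y)) dy into ∫(-4*sin(u)) du: now ∫(-4*sin(u)) du.
Step 2. Evaluate the standard form: now 4*cos(u).
Step 3. Substitute back u = sin(y): now 4*cos(sin(y)).
Answer: 4*cos(sin(y)).


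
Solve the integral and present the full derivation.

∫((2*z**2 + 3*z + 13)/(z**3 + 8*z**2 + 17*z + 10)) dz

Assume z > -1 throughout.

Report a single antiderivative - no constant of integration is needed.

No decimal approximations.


Step 1. Decompose ∫((2*z**2 + 3*z + 13)/(z**3 + 8*z**2 + 17*z + 10)) dz by partial fractions, (2*z**2 + 3*z + 13)/(z**3 + 8*z**2 + 17*z + 10) = 4/(z + 5) - 5/(z + 2) + 3/(z + 1): now ∫(3/(z + 1)) dz + ∫(-5/(z + 2)) dz + ∫(4/(z + 5)) dz.
Step 2. Evaluate the standard form [assuming z > -1]: now 3*log(z + 1) + ∫(-5/(z + 2)) dz + ∫(4/(z + 5)) dz.
Step 3. Evaluate the standard form [assuming z > -2]: now 3*log(z + 1) - 5*log(z + 2) + ∫(4/(z + 5)) dz.
Step 4. Evaluate the standard form [assuming z > -5]: now 3*log(z + 1) - 5*log(z + 2) + 4*log(z + 5).
Answer: 3*log(z + 1) - 5*log(z + 2) + 4*log(z + 5).


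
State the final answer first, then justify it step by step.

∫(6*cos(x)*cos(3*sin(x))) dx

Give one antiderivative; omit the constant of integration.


The answer is 2*sin(3*sin(x)).
Step 1. Substitute u = sin(x), turning ∫(6*cos(x)*cos(3*sin(x))) dx into ∫(6*cos(3*u)) du: now ∫(6*cos(3*u)) du.
Step 2. Evaluate the standard form: now 2*sin(3*u).
Step 3. Substitute back u = sin(x): now 2*sin(3*sin(x)).
Answer: 2*sin(3*sin(x)).


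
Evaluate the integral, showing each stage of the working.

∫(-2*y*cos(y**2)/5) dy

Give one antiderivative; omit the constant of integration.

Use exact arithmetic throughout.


Step 1. Substitute u = y**2, turning ∫(-2*y*cos(y**2)/5) dy into ∫(-cos(u)/5) du: now ∫(-cos(u)/5) du.
Step 2. Evaluate the standard form: now -sin(u)/5.
Step 3. Substitute back u = y**2: now -sin(y**2)/5.
Answer: -sin(y**2)/5.


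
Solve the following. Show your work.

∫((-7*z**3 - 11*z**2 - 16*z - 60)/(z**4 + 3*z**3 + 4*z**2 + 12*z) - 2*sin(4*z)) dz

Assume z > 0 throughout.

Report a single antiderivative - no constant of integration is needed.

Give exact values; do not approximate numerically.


Step 1. Rewrite: now ∫((-7*z**3 - 11*z**2 - 16*z - 60)/(z**4 + 3*z**3 + 4*z**2 + 12*z)) dz + ∫(-2*sin(4*z)) dz.
Step 2. Evaluate the standard form: now cos(4*z)/2 + ∫((-7*z**3 - 11*z**2 - 16*z - 60)/(z**4 + 3*z**3 + 4*z**2 + 12*z)) dz.
Step 3. Decompose ∫((-7*z**3 - 11*z**2 - 16*z - 60)/(z**4 + 3*z**3 + 4*z**2 + 12*z)) dz by partial fractions, (-7*z**3 - 11*z**2 - 16*z - 60)/(z**4 + 3*z**3 + 4*z**2 + 12*z) = 4/(z**2 + 4) - 2/(z + 3) - 5/z: now cos(4*z)/2 + ∫(-5/z) dz + ∫(-2/(z + 3)) dz + ∫(4/(z**2 + 4)) dz.
Step 4. Evaluate the standard form [assuming z > -3]: now -2*log(z + 3) + cos(4*z)/2 + ∫(-5/z) dz + ∫(4/(z**2 + 4)) dz.
Step 5. Evaluate the standard form [assuming z > 0]: now -5*log(z) - 2*log(z + 3) + cos(4*z)/2 + ∫(4/(z**2 + 4)) dz.
Step 6. Evaluate the standard form: now -5*log(z) - 2*log(z + 3) + cos(4*z)/2 + 2*atan(z/2).
Answer: -5*log(z) - 2*log(z + 3) + cos(4*z)/2 + 2*atan(z/2).


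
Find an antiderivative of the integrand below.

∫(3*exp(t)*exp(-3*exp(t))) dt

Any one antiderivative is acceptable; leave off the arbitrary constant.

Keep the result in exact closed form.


Answer: -exp(-3*exp(t)).


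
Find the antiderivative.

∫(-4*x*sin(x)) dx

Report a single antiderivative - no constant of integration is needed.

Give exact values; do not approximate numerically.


Answer: 4*x*cos(x) - 4*sin(x).


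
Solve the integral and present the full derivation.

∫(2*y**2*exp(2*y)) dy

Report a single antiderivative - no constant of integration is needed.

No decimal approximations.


Step 1. Integrate ∫(2*y**2*exp(2*y)) dy by parts with u = y**2, dv = (2*exp(2*y)) dy, so v = exp(2*y): now y**2*exp(2*y) + ∫(-2*y*exp(2*y)) dy.
Step 2. Integrate ∫(-2*y*exp(2*y)) dy by parts with u = y, dv = (-2*exp(2*y)) dy, so v = -exp(2*y): now y**2*exp(2*y) - y*exp(2*y) + ∫(exp(2*y)) dy.
Step 3. Evaluate the standard form: now y**2*exp(2*y) - y*exp(2*y) + exp(2*y)/2.
Answer: y**2*exp(2*y) - y*exp(2*y) + exp(2*y)/2.


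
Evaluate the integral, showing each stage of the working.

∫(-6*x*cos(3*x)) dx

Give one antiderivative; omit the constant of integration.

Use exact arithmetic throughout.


Step 1. Integrate ∫(-6*x*cos(3*x)) dx by parts with u = x, dv = (-6*cos(3*x)) dx, so v = -2*sin(3*x): now -2*x*sin(3*x) + ∫(2*sin(3*x)) dx.
Step 2. Evaluate the standard form: now -2*x*sin(3*x) - 2*cos(3*x)/3.
Answer: -2*x*sin(3*x) - 2*cos(3*x)/3.


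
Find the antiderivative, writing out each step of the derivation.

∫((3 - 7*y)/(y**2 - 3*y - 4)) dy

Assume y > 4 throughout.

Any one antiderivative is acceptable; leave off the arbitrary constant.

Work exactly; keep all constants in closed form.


Step 1. Decompose ∫((3 - 7*y)/(y**2 - 3*y - 4)) dy by partial fractions, (3 - 7*y)/(y**2 - 3*y - 4) = -2/(y + 1) - 5/(y - 4): now ∫(-5/(y - 4)) dy + ∫(-2/(y + 1)) dy.
Step 2. Evaluate the standard form [assuming y > 4]: now -5*log(y - 4) + ∫(-2/(y + 1)) dy.
Step 3. Evaluate the standard form [assuming y > -1]: now -5*log(y - 4) - 2*log(y + 1).
Answer: -5*log(y - 4) - 2*log(y + 1).


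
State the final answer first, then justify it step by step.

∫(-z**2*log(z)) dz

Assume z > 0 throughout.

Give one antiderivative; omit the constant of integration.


The answer is -z**3*log(z)/3 + z**3/9.
Step 1. Integrate ∫(-z**2*log(z)) dz by parts with u = log(z), dv = (-z**2) dz, so v = -z**3/3 [assuming z > 0]: now -z**3*log(z)/3 + ∫(z**2/3) dz.
Step 2. Evaluate the standard form: now -z**3*log(z)/3 + z**3/9.
Answer: -z**3*log(z)/3 + z**3/9.


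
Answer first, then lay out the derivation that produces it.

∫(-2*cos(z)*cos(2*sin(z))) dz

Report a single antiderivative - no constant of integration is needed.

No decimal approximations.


The answer is -sin(2*sin(z)).
Step 1. Substitute u = sin(z), turning ∫(-2*cos(z)*cos(2*sin(z))) dz into ∫(-2*cos(2*u)) du: now ∫(-2*cos(2*u)) du.
Step 2. Evaluate the standard form: now -sin(2*u).
Step 3. Substitute back u = sin(z): now -sin(2*sin(z)).
Answer: -sin(2*sin(z)).


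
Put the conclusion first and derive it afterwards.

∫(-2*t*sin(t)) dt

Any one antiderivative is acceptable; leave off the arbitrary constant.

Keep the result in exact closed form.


The answer is 2*t*cos(t) - 2*sin(t).
Step 1. Integrate ∫(-2*t*sin(t)) dt by parts with u = t, dv = (-2*sin(t)) dt, so v = 2*cos(t): now 2*t*cos(t) + ∫(-2*cos(t)) dt.
Step 2. Evaluate the standard form: now 2*t*cos(t) - 2*sin(t).
Answer: 2*t*cos(t) - 2*sin(t).


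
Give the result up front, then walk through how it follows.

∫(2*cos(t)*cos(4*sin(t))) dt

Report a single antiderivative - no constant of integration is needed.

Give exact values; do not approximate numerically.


The answer is sin(4*sin(t))/2.
Step 1. Substitute u = sin(t), turning ∫(2*cos(t)*cos(4*sin(t))) dt into ∫(2*cos(4*u)) du: now ∫(2*cos(4*u)) du.
Step 2. Evaluate the standard form: now sin(4*u)/2.
Step 3. Substitute back u = sin(t): now sin(4*sin(t))/2.
Answer: sin(4*sin(t))/2.


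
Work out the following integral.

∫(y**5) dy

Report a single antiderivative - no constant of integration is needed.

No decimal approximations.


Answer: y**6/6.


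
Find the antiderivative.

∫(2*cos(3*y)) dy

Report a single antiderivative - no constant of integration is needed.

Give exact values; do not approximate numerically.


Answer: 2*sin(3*y)/3.


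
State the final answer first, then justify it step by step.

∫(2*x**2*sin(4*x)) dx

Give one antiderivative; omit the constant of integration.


The answer is -x**2*cos(4*x)/2 + x*sin(4*x)/4 + cos(4*x)/16.
Step 1. Integrate ∫(2*x**2*sin(4*x)) dx by parts with u = x**2, dv = (2*sin(4*x)) dx, so v = -cos(4*x)/2: now -x**2*cos(4*x)/2 + ∫(x*cos(4*x)) dx.
Step 2. Integrate ∫(x*cos(4*x)) dx by parts with u = x, dv = (cos(4*x)) dx, so v = sin(4*x)/4: now -x**2*cos(4*x)/2 + x*sin(4*x)/4 + ∫(-sin(4*x)/4) dx.
Step 3. Evaluate the standard form: now -x**2*cos(4*x)/2 + x*sin(4*x)/4 + cos(4*x)/16.
Answer: -x**2*cos(4*x)/2 + x*sin(4*x)/4 + cos(4*x)/16.


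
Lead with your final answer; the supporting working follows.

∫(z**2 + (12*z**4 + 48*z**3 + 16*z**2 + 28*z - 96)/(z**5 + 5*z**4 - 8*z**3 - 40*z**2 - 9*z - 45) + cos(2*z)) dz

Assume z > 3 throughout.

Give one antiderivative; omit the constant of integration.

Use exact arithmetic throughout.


The answer is z**3/3 + 5*log(z - 3) + 3*log(z + 3) + 4*log(z + 5) + sin(2*z)/2 + 2*atan(z).
Step 1. Rewrite: now ∫(z**2) dz + ∫((12*z**4 + 48*z**3 + 16*z**2 + 28*z - 96)/(z**5 + 5*z**4 - 8*z**3 - 40*z**2 - 9*z - 45)) dz + ∫(cos(2*z)) dz.
Step 2. Evaluate the standard form: now sin(2*z)/2 + ∫(z**2) dz + ∫((12*z**4 + 48*z**3 + 16*z**2 + 28*z - 96)/(z**5 + 5*z**4 - 8*z**3 - 40*z**2 - 9*z - 45)) dz.
Step 3. Evaluate the standard form: now z**3/3 + sin(2*z)/2 + ∫((12*z**4 + 48*z**3 + 16*z**2 + 28*z - 96)/(z**5 + 5*z**4 - 8*z**3 - 40*z**2 - 9*z - 45)) dz.
Step 4. Decompose ∫((12*z**4 + 48*z**3 + 16*z**2 + 28*z - 96)/(z**5 + 5*z**4 - 8*z**3 - 40*z**2 - 9*z - 45)) dz by partial fractions, (12*z**4 + 48*z**3 + 16*z**2 + 28*z - 96)/(z**5 + 5*z**4 - 8*z**3 - 40*z**2 - 9*z - 45) = 2/(z**2 + 1) + 4/(z + 5) + 3/(z + 3) + 5/(z - 3): now z**3/3 + sin(2*z)/2 + ∫(5/(z - 3)) dz + ∫(3/(z + 3)) dz + ∫(4/(z + 5)) dz + ∫(2/(z**2 + 1)) dz.
Step 5. Evaluate the standard form [assuming z > -3]: now z**3/3 + 3*log(z + 3) + sin(2*z)/2 + ∫(5/(z - 3)) dz + ∫(4/(z + 5)) dz + ∫(2/(z**2 + 1)) dz.
Step 6. Evaluate the standard form [assuming z > -5]: now z**3/3 + 3*log(z + 3) + 4*log(z + 5) + sin(2*z)/2 + ∫(5/(z - 3)) dz + ∫(2/(z**2 + 1)) dz.
Step 7. Evaluate the standard form [assuming z > 3]: now z**3/3 + 5*log(z - 3) + 3*log(z + 3) + 4*log(z + 5) + sin(2*z)/2 + ∫(2/(z**2 + 1)) dz.
Step 8. Evaluate the standard form: now z**3/3 + 5*log(z - 3) + 3*log(z + 3) + 4*log(z + 5) + sin(2*z)/2 + 2*atan(z).
Answer: z**3/3 + 5*log(z - 3) + 3*log(z + 3) + 4*log(z + 5) + sin(2*z)/2 + 2*atan(z).


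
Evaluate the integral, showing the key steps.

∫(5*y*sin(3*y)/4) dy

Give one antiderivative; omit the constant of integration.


Step 1. Integrate ∫(5*y*sin(3*y)/4) dy by parts with u = y, dv = (5*sin(3*y)/4) dy, so v = -5*cos(3*y)/12: now -5*y*cos(3*y)/12 + ∫(5*cos(3*y)/12) dy.
Step 2. Evaluate the standard form: now -5*y*cos(3*y)/12 + 5*sin(3*y)/36.
Answer: -5*y*cos(3*y)/12 + 5*sin(3*y)/36.


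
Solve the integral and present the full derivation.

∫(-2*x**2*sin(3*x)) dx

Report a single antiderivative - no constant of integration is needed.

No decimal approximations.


Step 1. Integrate ∫(-2*x**2*sin(3*x)) dx by parts with u = x**2, dv = (-2*sin(3*x)) dx, so v = 2*cos(3*x)/3: now 2*x**2*cos(3*x)/3 + ∫(-4*x*cos(3*x)/3) dx.
Step 2. Integrate ∫(-4*x*cos(3*x)/3) dx by parts with u = x, dv = (-4*cos(3*x)/3) dx, so v = -4*sin(3*x)/9: now 2*x**2*cos(3*x)/3 - 4*x*sin(3*x)/9 + ∫(4*sin(3*x)/9) dx.
Step 3. Evaluate the standard form: now 2*x**2*cos(3*x)/3 - 4*x*sin(3*x)/9 - 4*cos(3*x)/27.
Answer: 2*x**2*cos(3*x)/3 - 4*x*sin(3*x)/9 - 4*cos(3*x)/27.


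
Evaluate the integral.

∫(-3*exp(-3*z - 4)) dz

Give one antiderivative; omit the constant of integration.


Answer: exp(-3*z - 4).


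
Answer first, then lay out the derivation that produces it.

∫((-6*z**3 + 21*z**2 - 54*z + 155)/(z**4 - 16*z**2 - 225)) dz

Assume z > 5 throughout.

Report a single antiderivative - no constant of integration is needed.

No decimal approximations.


The answer is -log(z - 5) - 5*log(z + 5) + atan(z/3)/3.
Step 1. Decompose ∫((-6*z**3 + 21*z**2 - 54*z + 155)/(z**4 - 16*z**2 - 225)) dz by partial fractions, (-6*z**3 + 21*z**2 - 54*z + 155)/(z**4 - 16*z**2 - 225) = 1/(z**2 + 9) - 5/(z + 5) - 1/(z - 5): now ∫(-1/(z - 5)) dz + ∫(-5/(z + 5)) dz + ∫(1/(z**2 + 9)) dz.
Step 2. Evaluate the standard form [assuming z > 5]: now -log(z - 5) + ∫(-5/(z + 5)) dz + ∫(1/(z**2 + 9)) dz.
Step 3. Evaluate the standard form [assuming z > -5]: now -log(z - 5) - 5*log(z + 5) + ∫(1/(z**2 + 9)) dz.
Step 4. Evaluate the standard form: now -log(z - 5) - 5*log(z + 5) + atan(z/3)/3.
Answer: -log(z - 5) - 5*log(z + 5) + atan(z/3)/3.


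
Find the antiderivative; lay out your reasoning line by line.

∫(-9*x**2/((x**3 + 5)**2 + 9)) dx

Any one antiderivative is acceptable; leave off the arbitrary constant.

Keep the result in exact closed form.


Step 1. Substitute u = x**3 + 5, turning ∫(-9*x**2/((x**3 + 5)**2 + 9)) dx into ∫(-3/(u**2 + 9)) du: now ∫(-3/(u**2 + 9)) du.
Step 2. Evaluate the standard form: now -atan(u/3).
Step 3. Substitute back u = x**3 + 5: now -atan(x**3/3 + 5/3).
Answer: -atan(x**3/3 + 5/3).


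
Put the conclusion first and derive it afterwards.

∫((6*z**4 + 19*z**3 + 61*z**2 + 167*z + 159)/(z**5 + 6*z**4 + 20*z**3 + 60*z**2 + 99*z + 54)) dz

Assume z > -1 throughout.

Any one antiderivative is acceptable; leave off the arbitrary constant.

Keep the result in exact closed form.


The answer is 2*log(z + 1) - log(z + 2) + 5*log(z + 3) - 2*atan(z/3)/3.
Step 1. Decompose ∫((6*z**4 + 19*z**3 + 61*z**2 + 167*z + 159)/(z**5 + 6*z**4 + 20*z**3 + 60*z**2 + 99*z + 54)) dz by partial fractions, (6*z**4 + 19*z**3 + 61*z**2 + 167*z + 159)/(z**5 + 6*z**4 + 20*z**3 + 60*z**2 + 99*z + 54) = -2/(z**2 + 9) + 5/(z + 3) - 1/(z + 2) + 2/(z + 1): now ∫(2/(z + 1)) dz + ∫(-1/(z + 2)) dz + ∫(5/(z + 3)) dz + ∫(-2/(z**2 + 9)) dz.
Step 2. Evaluate the standard form [assuming z > -2]: now -log(z + 2) + ∫(2/(z + 1)) dz + ∫(5/(z + 3)) dz + ∫(-2/(z**2 + 9)) dz.
Step 3. Evaluate the standard form [assuming z > -3]: now -log(z + 2) + 5*log(z + 3) + ∫(2/(z + 1)) dz + ∫(-2/(z**2 + 9)) dz.
Step 4. Evaluate the standard form [assuming z > -1]: now 2*log(z + 1) - log(z + 2) + 5*log(z + 3) + ∫(-2/(z**2 + 9)) dz.
Step 5. Evaluate the standard form: now 2*log(z + 1) - log(z + 2) + 5*log(z + 3) - 2*atan(z/3)/3.
Answer: 2*log(z + 1) - log(z + 2) + 5*log(z + 3) - 2*atan(z/3)/3.


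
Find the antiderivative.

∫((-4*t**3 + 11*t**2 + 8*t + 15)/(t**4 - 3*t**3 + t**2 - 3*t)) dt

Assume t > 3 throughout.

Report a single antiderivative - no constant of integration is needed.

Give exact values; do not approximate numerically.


Answer: -5*log(t) + log(t - 3) - 4*atan(t).


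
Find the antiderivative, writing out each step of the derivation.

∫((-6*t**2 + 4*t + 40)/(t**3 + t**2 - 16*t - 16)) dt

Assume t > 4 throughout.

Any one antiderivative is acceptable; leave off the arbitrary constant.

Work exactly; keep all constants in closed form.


Step 1. Decompose ∫((-6*t**2 + 4*t + 40)/(t**3 + t**2 - 16*t - 16)) dt by partial fractions, (-6*t**2 + 4*t + 40)/(t**3 + t**2 - 16*t - 16) = -3/(t + 4) - 2/(t + 1) - 1/(t - 4): now ∫(-1/(t - 4)) dt + ∫(-2/(t + 1)) dt + ∫(-3/(t + 4)) dt.
Step 2. Evaluate the standard form [assuming t > -1]: now -2*log(t + 1) + ∫(-1/(t - 4)) dt + ∫(-3/(t + 4)) dt.
Step 3. Evaluate the standard form [assuming t > -4]: now -2*log(t + 1) - 3*log(t + 4) + ∫(-1/(t - 4)) dt.
Step 4. Evaluate the standard form [assuming t > 4]: now -log(t - 4) - 2*log(t + 1) - 3*log(t + 4).
Answer: -log(t - 4) - 2*log(t + 1) - 3*log(t + 4).


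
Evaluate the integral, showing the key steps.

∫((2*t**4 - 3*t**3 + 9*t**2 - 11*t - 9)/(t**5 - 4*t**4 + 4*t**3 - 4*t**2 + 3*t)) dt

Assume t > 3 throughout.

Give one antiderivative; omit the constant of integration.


Step 1. Decompose ∫((2*t**4 - 3*t**3 + 9*t**2 - 11*t - 9)/(t**5 - 4*t**4 + 4*t**3 - 4*t**2 + 3*t)) dt by partial fractions, (2*t**4 - 3*t**3 + 9*t**2 - 11*t - 9)/(t**5 - 4*t**4 + 4*t**3 - 4*t**2 + 3*t) = -4/(t**2 + 1) + 3/(t - 1) + 2/(t - 3) - 3/t: now ∫(-3/t) dt + ∫(2/(t - 3)) dt + ∫(3/(t - 1)) dt + ∫(-4/(t**2 + 1)) dt.
Step 2. Evaluate the standard form [assuming t > 0]: now -3*log(t) + ∫(2/(t - 3)) dt + ∫(3/(t - 1)) dt + ∫(-4/(t**2 + 1)) dt.
Step 3. Evaluate the standard form [assuming t > 3]: now -3*log(t) + 2*log(t - 3) + ∫(3/(t - 1)) dt + ∫(-4/(t**2 + 1)) dt.
Step 4. Evaluate the standard form [assuming t > 1]: now -3*log(t) + 2*log(t - 3) + 3*log(t - 1) + ∫(-4/(t**2 + 1)) dt.
Step 5. Evaluate the standard form: now -3*log(t) + 2*log(t - 3) + 3*log(t - 1) - 4*atan(t).
Answer: -3*log(t) + 2*log(t - 3) + 3*log(t - 1) - 4*atan(t).


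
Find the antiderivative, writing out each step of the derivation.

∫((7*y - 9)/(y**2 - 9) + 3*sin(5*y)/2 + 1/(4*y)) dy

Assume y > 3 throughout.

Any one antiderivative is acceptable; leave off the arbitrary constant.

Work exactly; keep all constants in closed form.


Step 1. Rewrite: now ∫(1/(4*y)) dy + ∫((7*y - 9)/(y**2 - 9)) dy + ∫(3*sin(5*y)/2) dy.
Step 2. Evaluate the standard form [assuming y > 0]: now log(y)/4 + ∫((7*y - 9)/(y**2 - 9)) dy + ∫(3*sin(5*y)/2) dy.
Step 3. Decompose ∫((7*y - 9)/(y**2 - 9)) dy by partial fractions, (7*y - 9)/(y**2 - 9) = 5/(y + 3) + 2/(y - 3): now log(y)/4 + ∫(2/(y - 3)) dy + ∫(5/(y + 3)) dy + ∫(3*sin(5*y)/2) dy.
Step 4. Evaluate the standard form [assuming y > -3]: now log(y)/4 + 5*log(y + 3) + ∫(2/(y - 3)) dy + ∫(3*sin(5*y)/2) dy.
Step 5. Evaluate the standard form [assuming y > 3]: now log(y)/4 + 2*log(y - 3) + 5*log(y + 3) + ∫(3*sin(5*y)/2) dy.
Step 6. Evaluate the standard form: now log(y)/4 + 2*log(y - 3) + 5*log(y + 3) - 3*cos(5*y)/10.
Answer: log(y)/4 + 2*log(y - 3) + 5*log(y + 3) - 3*cos(5*y)/10.


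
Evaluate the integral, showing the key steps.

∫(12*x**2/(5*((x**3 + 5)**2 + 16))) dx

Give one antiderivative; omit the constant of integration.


Step 1. Substitute u = x**3 + 5, turning ∫(12*x**2/(5*((x**3 + 5)**2 + 16))) dx into ∫(4/(5*(u**2 + 16))) du: now ∫(4/(5*(u**2 + 16))) du.
Step 2. Evaluate the standard form: now atan(u/4)/5.
Step 3. Substitute back u = x**3 + 5: now atan(x**3/4 + 5/4)/5.
Answer: atan(x**3/4 + 5/4)/5.


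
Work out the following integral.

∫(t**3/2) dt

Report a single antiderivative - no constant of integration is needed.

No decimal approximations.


Answer: t**4/8.


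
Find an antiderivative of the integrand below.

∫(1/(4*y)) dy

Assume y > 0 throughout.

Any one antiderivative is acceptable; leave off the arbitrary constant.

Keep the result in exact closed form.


Answer: log(y)/4.


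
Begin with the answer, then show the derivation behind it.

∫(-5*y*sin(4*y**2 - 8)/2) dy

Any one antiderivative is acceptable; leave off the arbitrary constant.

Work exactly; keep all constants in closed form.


The answer is 5*cos(4*y**2 - 8)/16.
Step 1. Substitute u = y**2 - 2, turning ∫(-5*y*sin(4*y**2 - 8)/2) dy into ∫(-5*sin(4*u)/4) du: now ∫(-5*sin(4*u)/4) du.
Step 2. Evaluate the standard form: now 5*cos(4*u)/16.
Step 3. Substitute back u = y**2 - 2: now 5*cos(4*y**2 - 8)/16.
Answer: 5*cos(4*y**2 - 8)/16.


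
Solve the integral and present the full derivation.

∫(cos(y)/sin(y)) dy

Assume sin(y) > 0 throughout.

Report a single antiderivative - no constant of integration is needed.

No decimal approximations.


Step 1. Substitute u = sin(y), turning ∫(cos(y)/sin(y)) dy into ∫(1/u) du: now ∫(1/u) du.
Step 2. Evaluate the standard form [assuming u > 0]: now log(u).
Step 3. Substitute back u = sin(y): now log(sin(y)).
Answer: log(sin(y)).


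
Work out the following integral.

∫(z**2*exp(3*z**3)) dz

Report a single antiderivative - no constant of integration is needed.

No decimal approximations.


Answer: exp(3*z**3)/9.


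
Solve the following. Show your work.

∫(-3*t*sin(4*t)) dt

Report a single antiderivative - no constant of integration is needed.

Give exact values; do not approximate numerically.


Step 1. Integrate ∫(-3*t*sin(4*t)) dt by parts with u = t, dv = (-3*sin(4*t)) dt, so v = 3*cos(4*t)/4: now 3*t*cos(4*t)/4 + ∫(-3*cos(4*t)/4) dt.
Step 2. Evaluate the standard form: now 3*t*cos(4*t)/4 - 3*sin(4*t)/16.
Answer: 3*t*cos(4*t)/4 - 3*sin(4*t)/16.


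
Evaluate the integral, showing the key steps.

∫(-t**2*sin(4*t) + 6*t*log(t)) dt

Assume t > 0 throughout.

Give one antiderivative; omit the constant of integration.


Step 1. Rewrite: now ∫(6*t*log(t)) dt + ∫(-t**2*sin(4*t)) dt.
Step 2. Integrate ∫(-t**2*sin(4*t)) dt by parts with u = t**2, dv = (-sin(4*t)) dt, so v = cos(4*t)/4: now t**2*cos(4*t)/4 + ∫(6*t*log(t)) dt + ∫(-t*cos(4*t)/2) dt.
Step 3. Integrate ∫(-t*cos(4*t)/2) dt by parts with u = t, dv = (-cos(4*t)/2) dt, so v = -sin(4*t)/8: now t**2*cos(4*t)/4 - t*sin(4*t)/8 + ∫(6*t*log(t)) dt + ∫(sin(4*t)/8) dt.
Step 4. Evaluate the standard form: now t**2*cos(4*t)/4 - t*sin(4*t)/8 - cos(4*t)/32 + ∫(6*t*log(t)) dt.
Step 5. Integrate ∫(6*t*log(t)) dt by parts with u = log(t), dv = (6*t) dt, so v = 3*t**2 [assuming t > 0]: now 3*t**2*log(t) + t**2*cos(4*t)/4 - t*sin(4*t)/8 - cos(4*t)/32 + ∫(-3*t) dt.
Step 6. Evaluate the standard form: now 3*t**2*log(t) + t**2*cos(4*t)/4 - 3*t**2/2 - t*sin(4*t)/8 - cos(4*t)/32.
Answer: 3*t**2*log(t) + t**2*cos(4*t)/4 - 3*t**2/2 - t*sin(4*t)/8 - cos(4*t)/32.


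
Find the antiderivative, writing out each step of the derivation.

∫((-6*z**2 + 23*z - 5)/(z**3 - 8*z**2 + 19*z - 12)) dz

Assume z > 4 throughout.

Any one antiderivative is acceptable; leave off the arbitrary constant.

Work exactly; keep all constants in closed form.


Step 1. Decompose ∫((-6*z**2 + 23*z - 5)/(z**3 - 8*z**2 + 19*z - 12)) dz by partial fractions, (-6*z**2 + 23*z - 5)/(z**3 - 8*z**2 + 19*z - 12) = 2/(z - 1) - 5/(z - 3) - 3/(z - 4): now ∫(-3/(z - 4)) dz + ∫(-5/(z - 3)) dz + ∫(2/(z - 1)) dz.
Step 2. Evaluate the standard form [assuming z > 4]: now -3*log(z - 4) + ∫(-5/(z - 3)) dz + ∫(2/(z - 1)) dz.
Step 3. Evaluate the standard form [assuming z > 1]: now -3*log(z - 4) + 2*log(z - 1) + ∫(-5/(z - 3)) dz.
Step 4. Evaluate the standard form [assuming z > 3]: now -3*log(z - 4) - 5*log(z - 3) + 2*log(z - 1).
Answer: -3*log(z - 4) - 5*log(z - 3) + 2*log(z - 1).


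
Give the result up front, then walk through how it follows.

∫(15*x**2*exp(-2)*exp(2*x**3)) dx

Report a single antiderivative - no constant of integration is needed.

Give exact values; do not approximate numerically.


The answer is 5*exp(2*x**3 - 2)/2.
Step 1. Substitute u = x**3 - 1, turning ∫(15*x**2*exp(-2)*exp(2*x**3)) dx into ∫(5*exp(2*u)) du: now ∫(5*exp(2*u)) du.
Step 2. Evaluate the standard form: now 5*exp(2*u)/2.
Step 3. Substitute back u = x**3 - 1: now 5*exp(2*x**3 - 2)/2.
Answer: 5*exp(2*x**3 - 2)/2.


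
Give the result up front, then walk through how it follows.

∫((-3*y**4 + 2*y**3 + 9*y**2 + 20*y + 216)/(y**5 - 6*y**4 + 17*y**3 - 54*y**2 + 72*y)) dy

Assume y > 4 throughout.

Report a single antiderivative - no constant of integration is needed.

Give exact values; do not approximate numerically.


The answer is 3*log(y) - log(y - 4) - 5*log(y - 2) - 2*atan(y/3)/3.
Step 1. Decompose ∫((-3*y**4 + 2*y**3 + 9*y**2 + 20*y + 216)/(y**5 - 6*y**4 + 17*y**3 - 54*y**2 + 72*y)) dy by partial fractions, (-3*y**4 + 2*y**3 + 9*y**2 + 20*y + 216)/(y**5 - 6*y**4 + 17*y**3 - 54*y**2 + 72*y) = -2/(y**2 + 9) - 5/(y - 2) - 1/(y - 4) + 3/y: now ∫(3/y) dy + ∫(-1/(y - 4)) dy + ∫(-5/(y - 2)) dy + ∫(-2/(y**2 + 9)) dy.
Step 2. Evaluate the standard form [assuming y > 2]: now -5*log(y - 2) + ∫(3/y) dy + ∫(-1/(y - 4)) dy + ∫(-2/(y**2 + 9)) dy.
Step 3. Evaluate the standard form [assuming y > 4]: now -log(y - 4) - 5*log(y - 2) + ∫(3/y) dy + ∫(-2/(y**2 + 9)) dy.
Step 4. Evaluate the standard form [assuming y > 0]: now 3*log(y) - log(y - 4) - 5*log(y - 2) + ∫(-2/(y**2 + 9)) dy.
Step 5. Evaluate the standard form: now 3*log(y) - log(y - 4) - 5*log(y - 2) - 2*atan(y/3)/3.
Answer: 3*log(y) - log(y - 4) - 5*log(y - 2) - 2*atan(y/3)/3.


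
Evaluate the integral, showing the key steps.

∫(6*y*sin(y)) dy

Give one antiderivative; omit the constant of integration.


Step 1. Integrate ∫(6*y*sin(y)) dy by parts with u = y, dv = (6*sin(y)) dy, so v = -6*cos(y): now -6*y*cos(y) + ∫(6*cos(y)) dy.
Step 2. Evaluate the standard form: now -6*y*cos(y) + 6*sin(y).
Answer: -6*y*cos(y) + 6*sin(y).


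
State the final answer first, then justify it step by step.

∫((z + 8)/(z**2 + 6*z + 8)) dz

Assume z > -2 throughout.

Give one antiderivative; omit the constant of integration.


The answer is 3*log(z + 2) - 2*log(z + 4).
Step 1. Decompose ∫((z + 8)/(z**2 + 6*z + 8)) dz by partial fractions, (z + 8)/(z**2 + 6*z + 8) = -2/(z + 4) + 3/(z + 2): now ∫(3/(z + 2)) dz + ∫(-2/(z + 4)) dz.
Step 2. Evaluate the standard form [assuming z > -4]: now -2*log(z + 4) + ∫(3/(z + 2)) dz.
Step 3. Evaluate the standard form [assuming z > -2]: now 3*log(z + 2) - 2*log(z + 4).
Answer: 3*log(z + 2) - 2*log(z + 4).


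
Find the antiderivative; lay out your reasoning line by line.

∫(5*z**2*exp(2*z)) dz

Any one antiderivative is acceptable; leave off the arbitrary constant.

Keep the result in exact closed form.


Step 1. Integrate ∫(5*z**2*exp(2*z)) dz by parts with u = z**2, dv = (5*exp(2*z)) dz, so v = 5*exp(2*z)/2: now 5*z**2*exp(2*z)/2 + ∫(-5*z*exp(2*z)) dz.
Step 2. Integrate ∫(-5*z*exp(2*z)) dz by parts with u = z, dv = (-5*exp(2*z)) dz, so v = -5*exp(2*z)/2: now 5*z**2*exp(2*z)/2 - 5*z*exp(2*z)/2 + ∫(5*exp(2*z)/2) dz.
Step 3. Evaluate the standard form: now 5*z**2*exp(2*z)/2 - 5*z*exp(2*z)/2 + 5*exp(2*z)/4.
Answer: 5*z**2*exp(2*z)/2 - 5*z*exp(2*z)/2 + 5*exp(2*z)/4.


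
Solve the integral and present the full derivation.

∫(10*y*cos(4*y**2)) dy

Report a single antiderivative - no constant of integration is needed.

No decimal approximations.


Step 1. Substitute u = y**2, turning ∫(10*y*cos(4*y**2)) dy into ∫(5*cos(4*u)) du: now ∫(5*cos(4*u)) du.
Step 2. Evaluate the standard form: now 5*sin(4*u)/4.
Step 3. Substitute back u = y**2: now 5*sin(4*y**2)/4.
Answer: 5*sin(4*y**2)/4.


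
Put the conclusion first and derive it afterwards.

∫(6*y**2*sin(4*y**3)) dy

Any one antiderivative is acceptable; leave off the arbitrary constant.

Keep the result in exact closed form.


The answer is -cos(4*y**3)/2.
Step 1. Substitute u = y**3, turning ∫(6*y**2*sin(4*y**3)) dy into ∫(2*sin(4*u)) du: now ∫(2*sin(4*u)) du.
Step 2. Evaluate the standard form: now -cos(4*u)/2.
Step 3. Substitute back u = y**3: now -cos(4*y**3)/2.
Answer: -cos(4*y**3)/2.


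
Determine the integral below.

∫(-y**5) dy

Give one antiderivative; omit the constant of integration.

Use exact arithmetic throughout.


Answer: -y**6/6.


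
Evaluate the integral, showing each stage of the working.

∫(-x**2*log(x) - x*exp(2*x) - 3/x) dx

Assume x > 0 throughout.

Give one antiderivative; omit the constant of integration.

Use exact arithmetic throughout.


Step 1. Rewrite: now ∫(-3/x) dx + ∫(-x*exp(2*x)) dx + ∫(-x**2*log(x)) dx.
Step 2. Evaluate the standard form [assuming x > 0]: now -3*log(x) + ∫(-x*exp(2*x)) dx + ∫(-x**2*log(x)) dx.
Step 3. Integrate ∫(-x*exp(2*x)) dx by parts with u = x, dv = (-exp(2*x)) dx, so v = -exp(2*x)/2: now -x*exp(2*x)/2 - 3*log(x) + ∫(-x**2*log(x)) dx + ∫(exp(2*x)/2) dx.
Step 4. Evaluate the standard form: now -x*exp(2*x)/2 + exp(2*x)/4 - 3*log(x) + ∫(-x**2*log(x)) dx.
Step 5. Integrate ∫(-x**2*log(x)) dx by parts with u = log(x), dv = (-x**2) dx, so v = -x**3/3 [assuming x > 0]: now -x**3*log(x)/3 - x*exp(2*x)/2 + exp(2*x)/4 - 3*log(x) + ∫(x**2/3) dx.
Step 6. Evaluate the standard form: now -x**3*log(x)/3 + x**3/9 - x*exp(2*x)/2 + exp(2*x)/4 - 3*log(x).
Answer: -x**3*log(x)/3 + x**3/9 - x*exp(2*x)/2 + exp(2*x)/4 - 3*log(x).


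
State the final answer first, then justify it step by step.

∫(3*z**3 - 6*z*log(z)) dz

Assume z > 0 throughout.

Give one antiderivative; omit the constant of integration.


The answer is 3*z**4/4 - 3*z**2*log(z) + 3*z**2/2.
Step 1. Rewrite: now ∫(3*z**3) dz + ∫(-6*z*log(z)) dz.
Step 2. Evaluate the standard form: now 3*z**4/4 + ∫(-6*z*log(z)) dz.
Step 3. Integrate ∫(-6*z*log(z)) dz by parts with u = log(z), dv = (-6*z) dz, so v = -3*z**2 [assuming z > 0]: now 3*z**4/4 - 3*z**2*log(z) + ∫(3*z) dz.
Step 4. Evaluate the standard form: now 3*z**4/4 - 3*z**2*log(z) + 3*z**2/2.
Answer: 3*z**4/4 - 3*z**2*log(z) + 3*z**2/2.


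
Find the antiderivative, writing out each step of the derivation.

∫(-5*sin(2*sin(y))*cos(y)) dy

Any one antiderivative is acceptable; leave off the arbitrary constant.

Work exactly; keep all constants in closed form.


Step 1. Substitute u = sin(y), turning ∫(-5*sin(2*sin(y))*cos(y)) dy into ∫(-5*sin(2*u)) du: now ∫(-5*sin(2*u)) du.
Step 2. Evaluate the standard form: now 5*cos(2*u)/2.
Step 3. Substitute back u = sin(y): now 5*cos(2*sin(y))/2.
Answer: 5*cos(2*sin(y))/2.


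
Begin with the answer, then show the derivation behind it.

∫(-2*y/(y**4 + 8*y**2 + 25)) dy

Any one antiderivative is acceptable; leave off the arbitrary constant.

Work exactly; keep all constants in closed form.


The answer is -atan(y**2/3 + 4/3)/3.
Step 1. Substitute u = y**2 + 4, turning ∫(-2*y/(y**4 + 8*y**2 + 25)) dy into ∫(-1/(u**2 + 9)) du: now ∫(-1/(u**2 + 9)) du.
Step 2. Evaluate the standard form: now -atan(u/3)/3.
Step 3. Substitute back u = y**2 + 4: now -atan(y**2/3 + 4/3)/3.
Answer: -atan(y**2/3 + 4/3)/3.


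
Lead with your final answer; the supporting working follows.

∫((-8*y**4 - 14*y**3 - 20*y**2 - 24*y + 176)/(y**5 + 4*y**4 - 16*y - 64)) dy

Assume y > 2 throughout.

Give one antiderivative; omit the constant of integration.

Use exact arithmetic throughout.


The answer is -log(y - 2) - 2*log(y + 2) - 5*log(y + 4) - 2*atan(y/2).
Step 1. Decompose ∫((-8*y**4 - 14*y**3 - 20*y**2 - 24*y + 176)/(y**5 + 4*y**4 - 16*y - 64)) dy by partial fractions, (-8*y**4 - 14*y**3 - 20*y**2 - 24*y + 176)/(y**5 + 4*y**4 - 16*y - 64) = -4/(y**2 + 4) - 5/(y + 4) - 2/(y + 2) - 1/(y - 2): now ∫(-1/(y - 2)) dy + ∫(-2/(y + 2)) dy + ∫(-5/(y + 4)) dy + ∫(-4/(y**2 + 4)) dy.
Step 2. Evaluate the standard form [assuming y > -4]: now -5*log(y + 4) + ∫(-1/(y - 2)) dy + ∫(-2/(y + 2)) dy + ∫(-4/(y**2 + 4)) dy.
Step 3. Evaluate the standard form [assuming y > 2]: now -log(y - 2) - 5*log(y + 4) + ∫(-2/(y + 2)) dy + ∫(-4/(y**2 + 4)) dy.
Step 4. Evaluate the standard form [assuming y > -2]: now -log(y - 2) - 2*log(y + 2) - 5*log(y + 4) + ∫(-4/(y**2 + 4)) dy.
Step 5. Evaluate the standard form: now -log(y - 2) - 2*log(y + 2) - 5*log(y + 4) - 2*atan(y/2).
Answer: -log(y - 2) - 2*log(y + 2) - 5*log(y + 4) - 2*atan(y/2).
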